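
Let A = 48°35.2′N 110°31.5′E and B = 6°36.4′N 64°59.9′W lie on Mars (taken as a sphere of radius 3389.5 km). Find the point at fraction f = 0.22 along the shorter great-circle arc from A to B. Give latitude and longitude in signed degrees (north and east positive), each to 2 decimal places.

Central angle δ = 2.1758 rad. Interpolating on the sphere with fraction f = 0.22:
P = [sin((1−f)δ)·A + sin(fδ)·B] / sin δ = 1.2062·A + 0.5600·B in Cartesian coordinates,
giving P = (-0.0446, 0.2430, 0.9690), i.e. latitude 75.70°, longitude 100.40°.

75.70°, 100.40°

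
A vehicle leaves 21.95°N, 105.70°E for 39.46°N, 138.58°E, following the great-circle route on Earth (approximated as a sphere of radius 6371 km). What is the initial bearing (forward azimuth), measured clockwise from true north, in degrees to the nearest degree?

Δλ = 32.880° = 0.5739 rad.
y = sin Δλ · cos φ₂ = (0.5429)(0.7721) = 0.4191
x = cos φ₁ sin φ₂ − sin φ₁ cos φ₂ cos Δλ = (0.9275)(0.6355) − (0.3738)(0.7721)(0.8398) = 0.3471
θ = atan2(y, x) = 50.37°, so the bearing is 50°.

50°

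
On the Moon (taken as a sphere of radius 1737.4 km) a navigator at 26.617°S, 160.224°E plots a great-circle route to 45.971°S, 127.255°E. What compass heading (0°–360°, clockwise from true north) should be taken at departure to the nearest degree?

225°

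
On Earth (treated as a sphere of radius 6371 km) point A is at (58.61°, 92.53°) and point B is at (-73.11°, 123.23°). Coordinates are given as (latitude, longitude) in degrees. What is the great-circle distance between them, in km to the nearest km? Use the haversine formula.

14830 km

With latitudes φ₁ = 58.610°, φ₂ = -73.110° and longitude difference Δλ = 30.700°:
Haversine: a = sin²(Δφ/2) + cos φ₁ cos φ₂ sin²(Δλ/2) = 0.8327 + (0.5209)(0.2905)(0.0701) = 0.84335.
Central angle c = 2·arcsin(√a) = 2.32774 rad.
Distance = R·c = 6371 × 2.3277 ≈ 14830 km.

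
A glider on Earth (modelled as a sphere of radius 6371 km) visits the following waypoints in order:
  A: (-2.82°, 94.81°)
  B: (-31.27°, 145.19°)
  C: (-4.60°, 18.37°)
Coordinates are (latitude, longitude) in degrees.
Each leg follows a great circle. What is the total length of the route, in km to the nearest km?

19261 km

Leg A→B: central angle 0.9644 rad, distance 6144.0 km.
Leg B→C: central angle 2.0589 rad, distance 13117.3 km.
Total: 6144.0 + 13117.3 ≈ 19261 km.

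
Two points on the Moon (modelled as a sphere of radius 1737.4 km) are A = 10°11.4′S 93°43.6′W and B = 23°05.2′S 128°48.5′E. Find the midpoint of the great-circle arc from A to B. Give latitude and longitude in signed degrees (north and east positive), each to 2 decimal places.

The central angle between A and B is δ = 2.2115 rad.
With f = 0.5, the slerp weights are sin((1−f)δ)/sin δ = 1.1150 and sin(fδ)/sin δ = 1.1150.
Weighted sum of the unit vectors: (1.1150)·(-0.0640,-0.9821,-0.1769) + (1.1150)·(-0.5765,0.7168,-0.3921) = (-0.7141, -0.2958, -0.6344).
Converting back: φ = atan2(z, √(x²+y²)) = -39.38°, λ = atan2(y, x) = -157.50°.

-39.38°, -157.50°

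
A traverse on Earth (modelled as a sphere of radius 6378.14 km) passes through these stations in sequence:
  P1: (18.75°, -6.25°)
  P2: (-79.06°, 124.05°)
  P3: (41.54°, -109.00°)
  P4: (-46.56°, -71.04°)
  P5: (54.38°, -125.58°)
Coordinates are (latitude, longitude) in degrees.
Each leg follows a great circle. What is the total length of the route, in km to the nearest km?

Leg P1→P2: central angle 2.0173 rad, distance 12866.7 km.
Leg P2→P3: central angle 2.3986 rad, distance 15298.9 km.
Leg P3→P4: central angle 1.6466 rad, distance 10502.2 km.
Leg P4→P5: central angle 1.9368 rad, distance 12353.4 km.
Total: 12866.7 + 15298.9 + 10502.2 + 12353.4 ≈ 51021 km.

51021 km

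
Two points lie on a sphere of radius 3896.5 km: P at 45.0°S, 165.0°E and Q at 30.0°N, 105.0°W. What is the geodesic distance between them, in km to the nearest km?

7529 km

With latitudes φ₁ = -45.000°, φ₂ = 30.000° and longitude difference Δλ = 90.000°:
Haversine: a = sin²(Δφ/2) + cos φ₁ cos φ₂ sin²(Δλ/2) = 0.3706 + (0.7071)(0.8660)(0.5000) = 0.67678.
Central angle c = 2·arcsin(√a) = 1.93216 rad.
Distance = R·c = 3896.5 × 1.9322 ≈ 7529 km.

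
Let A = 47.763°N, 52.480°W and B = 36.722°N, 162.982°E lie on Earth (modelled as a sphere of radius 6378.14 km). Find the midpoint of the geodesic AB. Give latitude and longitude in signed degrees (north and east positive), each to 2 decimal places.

70.82°, -140.10°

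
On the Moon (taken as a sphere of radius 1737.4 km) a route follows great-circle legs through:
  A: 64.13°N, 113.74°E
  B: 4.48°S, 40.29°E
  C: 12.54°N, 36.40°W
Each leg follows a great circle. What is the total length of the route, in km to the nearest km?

Leg A→B: central angle 1.5171 rad, distance 2635.9 km.
Leg B→C: central angle 1.3622 rad, distance 2366.7 km.
Total: 2635.9 + 2366.7 ≈ 5003 km.

5003 km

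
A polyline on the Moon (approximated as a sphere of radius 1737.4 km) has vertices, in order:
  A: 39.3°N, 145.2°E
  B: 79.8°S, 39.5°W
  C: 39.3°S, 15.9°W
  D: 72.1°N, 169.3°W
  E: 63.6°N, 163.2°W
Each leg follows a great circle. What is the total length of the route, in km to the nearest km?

Leg A→B: central angle 2.4340 rad, distance 4228.9 km.
Leg B→C: central angle 0.7243 rad, distance 1258.4 km.
Leg C→D: central angle 2.5242 rad, distance 4385.5 km.
Leg D→E: central angle 0.1535 rad, distance 266.7 km.
Total: 4228.9 + 1258.4 + 4385.5 + 266.7 ≈ 10140 km.

10140 km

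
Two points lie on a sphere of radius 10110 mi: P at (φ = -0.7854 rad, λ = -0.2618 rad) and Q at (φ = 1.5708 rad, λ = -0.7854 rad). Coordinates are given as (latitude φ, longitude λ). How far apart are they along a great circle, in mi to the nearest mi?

With latitudes φ₁ = -45.000°, φ₂ = 90.000° and longitude difference Δλ = -30.000°:
Haversine: a = sin²(Δφ/2) + cos φ₁ cos φ₂ sin²(Δλ/2) = 0.8536 + (0.7071)(-0.0000)(0.0670) = 0.85356.
Central angle c = 2·arcsin(√a) = 2.35620 rad.
Distance = R·c = 10110 × 2.3562 ≈ 23821 mi.

23821 mi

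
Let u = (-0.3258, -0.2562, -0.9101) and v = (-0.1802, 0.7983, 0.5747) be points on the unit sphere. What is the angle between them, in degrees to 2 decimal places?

131.98°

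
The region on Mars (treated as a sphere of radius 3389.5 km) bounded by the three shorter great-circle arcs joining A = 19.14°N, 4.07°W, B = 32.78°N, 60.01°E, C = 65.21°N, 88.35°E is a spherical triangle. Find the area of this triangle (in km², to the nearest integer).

Side lengths (central angles): a = 0.6405, b = 1.2860, c = 1.0184 rad; semiperimeter s = 1.4725.
By l'Huilier's theorem, tan(E/4) = √[tan(s/2) tan((s−a)/2) tan((s−b)/2) tan((s−c)/2)], giving spherical excess E = 0.3709 rad.
Area = E·R² = 0.3709 × (3389.5)² ≈ 4260949 km².

4260949 km²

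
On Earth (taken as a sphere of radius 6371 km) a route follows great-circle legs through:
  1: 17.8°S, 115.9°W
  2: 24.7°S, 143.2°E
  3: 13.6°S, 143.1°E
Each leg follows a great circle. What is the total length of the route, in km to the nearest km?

11470 km

Leg 1→2: central angle 1.6066 rad, distance 10235.9 km.
Leg 2→3: central angle 0.1937 rad, distance 1234.3 km.
Total: 10235.9 + 1234.3 ≈ 11470 km.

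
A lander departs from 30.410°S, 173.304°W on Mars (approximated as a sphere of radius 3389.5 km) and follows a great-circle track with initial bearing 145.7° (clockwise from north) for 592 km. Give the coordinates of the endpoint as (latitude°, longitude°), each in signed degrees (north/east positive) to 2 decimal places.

-38.48°, -166.12°

Angular distance δ = d/R = 592/3389.5 = 0.17466 rad; initial bearing θ = 2.5429 rad.
sin φ₂ = sin φ₁ cos δ + cos φ₁ sin δ cos θ = (-0.5062)(0.9848) + (0.8624)(0.1738)(-0.8261) = -0.6223, so φ₂ = -38.48°.
Δλ = atan2(sin θ sin δ cos φ₁, cos δ − sin φ₁ sin φ₂) = atan2(0.0845, 0.6698) = 7.186°.
λ₂ = -173.304° + 7.186° = -166.12°.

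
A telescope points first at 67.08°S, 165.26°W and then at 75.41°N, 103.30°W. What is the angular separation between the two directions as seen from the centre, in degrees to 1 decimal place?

147.7°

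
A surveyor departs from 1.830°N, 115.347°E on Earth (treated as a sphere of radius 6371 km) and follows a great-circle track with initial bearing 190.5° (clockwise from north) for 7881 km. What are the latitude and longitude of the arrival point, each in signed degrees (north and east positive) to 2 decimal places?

Angular distance δ = d/R = 7881/6371 = 1.23701 rad; initial bearing θ = 3.3249 rad.
sin φ₂ = sin φ₁ cos δ + cos φ₁ sin δ cos θ = (0.0319)(0.3276) + (0.9995)(0.9448)(-0.9833) = -0.9181, so φ₂ = -66.64°.
Δλ = atan2(sin θ sin δ cos φ₁, cos δ − sin φ₁ sin φ₂) = atan2(-0.1721, 0.3569) = -25.740°.
λ₂ = 115.347° − 25.740° = 89.61°.

-66.64°, 89.61°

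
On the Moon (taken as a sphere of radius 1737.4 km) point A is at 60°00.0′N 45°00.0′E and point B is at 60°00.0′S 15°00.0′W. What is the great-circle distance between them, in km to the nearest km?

3902 km

With latitudes φ₁ = 60.000°, φ₂ = -60.000° and longitude difference Δλ = -60.000°:
Haversine: a = sin²(Δφ/2) + cos φ₁ cos φ₂ sin²(Δλ/2) = 0.7500 + (0.5000)(0.5000)(0.2500) = 0.81250.
Central angle c = 2·arcsin(√a) = 2.24593 rad.
Distance = R·c = 1737.4 × 2.2459 ≈ 3902 km.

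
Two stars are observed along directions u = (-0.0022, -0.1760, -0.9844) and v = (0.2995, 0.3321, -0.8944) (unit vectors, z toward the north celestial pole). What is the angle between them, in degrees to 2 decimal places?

34.78°

u·v = 0.8213; |u| = 1.0000, |v| = 1.0000.
cos θ = (u·v)/(|u||v|) = 0.8214, so θ = 34.78°.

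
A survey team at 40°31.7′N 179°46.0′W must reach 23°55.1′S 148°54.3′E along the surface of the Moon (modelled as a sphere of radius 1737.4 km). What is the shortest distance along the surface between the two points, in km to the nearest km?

2145 km

Let φ₁ = 0.7074 rad, φ₂ = -0.4175 rad, and Δλ = -0.5468 rad.
cos c = sin φ₁ sin φ₂ + cos φ₁ cos φ₂ cos Δλ = (0.6498)(-0.4054) + (0.7601)(0.9141)(0.8542) = 0.33005,
so c = arccos(0.33005) = 1.23444 rad.
Distance = R·c = 1737.4 × 1.2344 ≈ 2145 km.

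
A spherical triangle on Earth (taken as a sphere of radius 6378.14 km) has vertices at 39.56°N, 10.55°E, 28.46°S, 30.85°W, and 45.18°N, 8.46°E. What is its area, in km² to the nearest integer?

2687121 km²

Side lengths (central angles): a = 1.4289, b = 0.1017, c = 1.3644 rad; semiperimeter s = 1.4475.
By l'Huilier's theorem, tan(E/4) = √[tan(s/2) tan((s−a)/2) tan((s−b)/2) tan((s−c)/2)], giving spherical excess E = 0.0661 rad.
Area = E·R² = 0.0661 × (6378.14)² ≈ 2687121 km².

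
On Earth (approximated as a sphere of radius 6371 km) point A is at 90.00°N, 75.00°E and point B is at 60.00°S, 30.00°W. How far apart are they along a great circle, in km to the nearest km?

With latitudes φ₁ = 90.000°, φ₂ = -60.000° and longitude difference Δλ = -105.000°:
Haversine: a = sin²(Δφ/2) + cos φ₁ cos φ₂ sin²(Δλ/2) = 0.9330 + (0.0000)(0.5000)(0.6294) = 0.93301.
Central angle c = 2·arcsin(√a) = 2.61799 rad.
Distance = R·c = 6371 × 2.6180 ≈ 16679 km.

16679 km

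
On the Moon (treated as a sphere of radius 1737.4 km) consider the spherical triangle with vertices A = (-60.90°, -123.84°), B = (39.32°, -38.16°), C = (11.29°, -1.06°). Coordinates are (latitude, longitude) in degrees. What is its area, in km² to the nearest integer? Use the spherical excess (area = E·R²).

3882827 km²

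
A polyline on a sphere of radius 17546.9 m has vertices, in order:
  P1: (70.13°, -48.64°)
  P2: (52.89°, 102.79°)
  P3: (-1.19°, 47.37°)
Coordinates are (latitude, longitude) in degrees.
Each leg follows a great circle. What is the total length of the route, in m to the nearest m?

Leg P1→P2: central angle 0.9644 rad, distance 16922.4 m.
Leg P2→P3: central angle 1.2389 rad, distance 21739.6 m.
Total: 16922.4 + 21739.6 ≈ 38662 m.

38662 m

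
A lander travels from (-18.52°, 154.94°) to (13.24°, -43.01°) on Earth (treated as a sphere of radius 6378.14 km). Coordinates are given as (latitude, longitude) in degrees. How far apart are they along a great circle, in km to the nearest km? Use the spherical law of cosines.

18029 km

Let φ₁ = -0.3232 rad, φ₂ = 0.2311 rad, and Δλ = 2.8283 rad.
cos c = sin φ₁ sin φ₂ + cos φ₁ cos φ₂ cos Δλ = (-0.3176)(0.2290) + (0.9482)(0.9734)(-0.9513) = -0.95083,
so c = arccos(-0.95083) = 2.82670 rad.
Distance = R·c = 6378.14 × 2.8267 ≈ 18029 km.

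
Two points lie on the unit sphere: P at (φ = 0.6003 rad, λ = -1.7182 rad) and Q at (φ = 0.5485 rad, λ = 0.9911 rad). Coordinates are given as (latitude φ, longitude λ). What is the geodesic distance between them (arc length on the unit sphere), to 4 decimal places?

With latitudes φ₁ = 34.395°, φ₂ = 31.427° and longitude difference Δλ = 155.231°:
Haversine: a = sin²(Δφ/2) + cos φ₁ cos φ₂ sin²(Δλ/2) = 0.0007 + (0.8252)(0.8533)(0.9540) = 0.67240.
Central angle c = 2·arcsin(√a) = 1.92283 rad.
On the unit sphere the arc length equals the central angle: 1.9228.

1.9228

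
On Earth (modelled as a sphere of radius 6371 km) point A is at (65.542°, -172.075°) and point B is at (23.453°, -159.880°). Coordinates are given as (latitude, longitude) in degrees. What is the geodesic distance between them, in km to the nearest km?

4761 km

With latitudes φ₁ = 65.542°, φ₂ = 23.453° and longitude difference Δλ = 12.195°:
Haversine: a = sin²(Δφ/2) + cos φ₁ cos φ₂ sin²(Δλ/2) = 0.1289 + (0.4140)(0.9174)(0.0113) = 0.13323.
Central angle c = 2·arcsin(√a) = 0.74729 rad.
Distance = R·c = 6371 × 0.7473 ≈ 4761 km.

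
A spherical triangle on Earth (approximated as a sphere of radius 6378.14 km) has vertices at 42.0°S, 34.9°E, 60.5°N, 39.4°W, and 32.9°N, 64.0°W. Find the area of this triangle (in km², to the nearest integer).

Side lengths (central angles): a = 0.5573, b = 2.0488, c = 2.0753 rad; semiperimeter s = 2.3407.
By l'Huilier's theorem, tan(E/4) = √[tan(s/2) tan((s−a)/2) tan((s−b)/2) tan((s−c)/2)], giving spherical excess E = 0.9408 rad.
Area = E·R² = 0.9408 × (6378.14)² ≈ 38272676 km².

38272676 km²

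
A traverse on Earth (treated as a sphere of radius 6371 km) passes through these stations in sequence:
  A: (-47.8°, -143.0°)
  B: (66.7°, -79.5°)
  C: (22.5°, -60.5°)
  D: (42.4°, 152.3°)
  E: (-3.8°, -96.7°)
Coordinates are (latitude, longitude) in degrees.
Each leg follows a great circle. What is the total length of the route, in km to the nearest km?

Leg A→B: central angle 2.1674 rad, distance 13808.5 km.
Leg B→C: central angle 0.7996 rad, distance 5094.2 km.
Leg C→D: central angle 1.8917 rad, distance 12052.0 km.
Leg D→E: central angle 1.8847 rad, distance 12007.2 km.
Total: 13808.5 + 5094.2 + 12052.0 + 12007.2 ≈ 42962 km.

42962 km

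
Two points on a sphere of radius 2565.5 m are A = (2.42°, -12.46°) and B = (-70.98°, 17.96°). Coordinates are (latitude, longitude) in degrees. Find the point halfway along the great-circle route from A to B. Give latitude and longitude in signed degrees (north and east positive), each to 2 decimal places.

Central angle δ = 1.3275 rad. Interpolating on the sphere with fraction f = 0.5:
P = [sin((1−f)δ)·A + sin(fδ)·B] / sin δ = 0.6348·A + 0.6348·B in Cartesian coordinates,
giving P = (0.8161, -0.0730, -0.5733), i.e. latitude -34.98°, longitude -5.11°.

-34.98°, -5.11°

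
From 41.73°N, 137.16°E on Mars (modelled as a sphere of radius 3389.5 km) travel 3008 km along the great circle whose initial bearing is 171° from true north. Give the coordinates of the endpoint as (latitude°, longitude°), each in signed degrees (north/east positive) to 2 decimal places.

Angular distance δ = d/R = 3008/3389.5 = 0.88745 rad; initial bearing θ = 2.9845 rad.
sin φ₂ = sin φ₁ cos δ + cos φ₁ sin δ cos θ = (0.6656)(0.6314) + (0.7463)(0.7755)(-0.9877) = -0.1513, so φ₂ = -8.70°.
Δλ = atan2(sin θ sin δ cos φ₁, cos δ − sin φ₁ sin φ₂) = atan2(0.0905, 0.7321) = 7.049°.
λ₂ = 137.160° + 7.049° = 144.21°.

-8.70°, 144.21°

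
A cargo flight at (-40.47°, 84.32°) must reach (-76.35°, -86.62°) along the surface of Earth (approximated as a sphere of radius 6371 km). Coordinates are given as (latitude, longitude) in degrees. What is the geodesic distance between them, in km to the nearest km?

7009 km

Let φ₁ = -0.7063 rad, φ₂ = -1.3326 rad, and Δλ = -2.9835 rad.
cos c = sin φ₁ sin φ₂ + cos φ₁ cos φ₂ cos Δλ = (-0.6490)(-0.9718) + (0.7607)(0.2360)(-0.9875) = 0.45343,
so c = arccos(0.45343) = 1.10019 rad.
Distance = R·c = 6371 × 1.1002 ≈ 7009 km.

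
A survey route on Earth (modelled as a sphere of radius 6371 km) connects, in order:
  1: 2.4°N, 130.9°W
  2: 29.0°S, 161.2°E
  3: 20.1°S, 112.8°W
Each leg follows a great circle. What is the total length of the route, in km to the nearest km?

16579 km

Leg 1→2: central angle 1.2572 rad, distance 8009.7 km.
Leg 2→3: central angle 1.3450 rad, distance 8568.9 km.
Total: 8009.7 + 8568.9 ≈ 16579 km.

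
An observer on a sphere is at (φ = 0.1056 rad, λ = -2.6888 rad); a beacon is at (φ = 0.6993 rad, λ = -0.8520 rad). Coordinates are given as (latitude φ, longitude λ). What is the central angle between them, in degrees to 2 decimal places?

97.60°

With latitudes φ₁ = 6.050°, φ₂ = 40.067° and longitude difference Δλ = 105.241°:
Haversine: a = sin²(Δφ/2) + cos φ₁ cos φ₂ sin²(Δλ/2) = 0.0856 + (0.9944)(0.7653)(0.6314) = 0.56611.
Central angle c = 2·arcsin(√a) = 1.70340 rad.
So the angular separation is 97.60°.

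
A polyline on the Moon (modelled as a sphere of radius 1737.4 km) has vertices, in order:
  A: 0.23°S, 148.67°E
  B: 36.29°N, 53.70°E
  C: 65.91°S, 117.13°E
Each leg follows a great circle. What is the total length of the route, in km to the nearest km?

6286 km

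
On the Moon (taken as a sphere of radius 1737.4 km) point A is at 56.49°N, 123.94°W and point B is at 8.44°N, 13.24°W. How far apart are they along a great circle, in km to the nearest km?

In radians: φ₁ = 0.9859, φ₂ = 0.1473, Δλ = 110.700° = 1.9321 rad.
Haversine: a = sin²(Δφ/2) + cos φ₁ cos φ₂ sin²(Δλ/2) = 0.1658 + (0.5521)(0.9892)(0.6767) = 0.53533.
Central angle c = 2·arcsin(√a) = 1.64151 rad.
Distance = R·c = 1737.4 × 1.6415 ≈ 2852 km.

2852 km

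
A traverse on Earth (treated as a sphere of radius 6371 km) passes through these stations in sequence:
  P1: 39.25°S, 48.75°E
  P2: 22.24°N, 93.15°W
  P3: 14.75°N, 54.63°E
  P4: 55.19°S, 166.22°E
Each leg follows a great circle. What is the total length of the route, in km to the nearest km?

43275 km

Leg P1→P2: central angle 2.5040 rad, distance 15953.0 km.
Leg P2→P3: central angle 2.2928 rad, distance 14607.5 km.
Leg P3→P4: central angle 1.9956 rad, distance 12714.2 km.
Total: 15953.0 + 14607.5 + 12714.2 ≈ 43275 km.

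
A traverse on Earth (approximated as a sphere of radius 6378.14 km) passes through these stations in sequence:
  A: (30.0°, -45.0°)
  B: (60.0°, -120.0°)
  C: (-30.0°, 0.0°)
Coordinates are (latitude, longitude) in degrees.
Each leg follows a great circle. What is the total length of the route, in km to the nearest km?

Leg A→B: central angle 0.9943 rad, distance 6341.8 km.
Leg B→C: central angle 2.2777 rad, distance 14527.8 km.
Total: 6341.8 + 14527.8 ≈ 20870 km.

20870 km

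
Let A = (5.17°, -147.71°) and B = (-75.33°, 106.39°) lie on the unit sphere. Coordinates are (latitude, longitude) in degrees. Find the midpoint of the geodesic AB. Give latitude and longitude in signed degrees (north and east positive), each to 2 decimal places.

-42.48°, -162.44°

The central angle between A and B is δ = 1.7277 rad.
With f = 0.5, the slerp weights are sin((1−f)δ)/sin δ = 0.7698 and sin(fδ)/sin δ = 0.7698.
Weighted sum of the unit vectors: (0.7698)·(-0.8419,-0.5320,0.0901) + (0.7698)·(-0.0715,0.2430,-0.9674) = (-0.7031, -0.2225, -0.6753).
Converting back: φ = atan2(z, √(x²+y²)) = -42.48°, λ = atan2(y, x) = -162.44°.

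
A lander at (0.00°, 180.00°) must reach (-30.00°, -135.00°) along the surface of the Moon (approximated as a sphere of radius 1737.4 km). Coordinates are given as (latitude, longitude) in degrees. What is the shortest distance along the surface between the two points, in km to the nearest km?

1584 km

With latitudes φ₁ = 0.000°, φ₂ = -30.000° and longitude difference Δλ = 45.000°:
cos c = sin φ₁ sin φ₂ + cos φ₁ cos φ₂ cos Δλ = (0.0000)(-0.5000) + (1.0000)(0.8660)(0.7071) = 0.61237,
so c = arccos(0.61237) = 0.91174 rad.
Distance = R·c = 1737.4 × 0.9117 ≈ 1584 km.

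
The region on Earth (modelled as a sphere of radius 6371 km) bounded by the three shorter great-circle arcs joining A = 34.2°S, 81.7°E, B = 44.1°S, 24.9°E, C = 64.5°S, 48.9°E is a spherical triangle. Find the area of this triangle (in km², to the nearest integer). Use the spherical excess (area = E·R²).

Side lengths (central angles): a = 0.4262, b = 0.6324, c = 0.7722 rad; semiperimeter s = 0.9154.
By l'Huilier's theorem, tan(E/4) = √[tan(s/2) tan((s−a)/2) tan((s−b)/2) tan((s−c)/2)], giving spherical excess E = 0.1417 rad.
Area = E·R² = 0.1417 × (6371)² ≈ 5751384 km².

5751384 km²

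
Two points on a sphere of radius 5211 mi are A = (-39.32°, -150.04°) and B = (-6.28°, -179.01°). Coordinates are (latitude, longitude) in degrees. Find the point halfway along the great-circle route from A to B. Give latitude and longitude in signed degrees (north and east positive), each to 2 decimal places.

-23.46°, -166.37°

Central angle δ = 0.7346 rad. Interpolating on the sphere with fraction f = 0.5:
P = [sin((1−f)δ)·A + sin(fδ)·B] / sin δ = 0.5357·A + 0.5357·B in Cartesian coordinates,
giving P = (-0.8915, -0.2162, -0.3981), i.e. latitude -23.46°, longitude -166.37°.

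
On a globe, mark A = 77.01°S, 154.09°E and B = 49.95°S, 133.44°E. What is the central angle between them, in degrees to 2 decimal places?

With latitudes φ₁ = -77.010°, φ₂ = -49.950° and longitude difference Δλ = -20.650°:
Haversine: a = sin²(Δφ/2) + cos φ₁ cos φ₂ sin²(Δλ/2) = 0.0547 + (0.2248)(0.6435)(0.0321) = 0.05938.
Central angle c = 2·arcsin(√a) = 0.49232 rad.
So the angular separation is 28.21°.

28.21°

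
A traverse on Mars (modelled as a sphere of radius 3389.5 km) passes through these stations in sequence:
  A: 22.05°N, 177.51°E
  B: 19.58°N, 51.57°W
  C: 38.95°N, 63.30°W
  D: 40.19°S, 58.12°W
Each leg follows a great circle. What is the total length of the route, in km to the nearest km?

12875 km

Leg A→B: central angle 2.0333 rad, distance 6891.8 km.
Leg B→C: central angle 0.3815 rad, distance 1293.2 km.
Leg C→D: central angle 1.3837 rad, distance 4690.1 km.
Total: 6891.8 + 1293.2 + 4690.1 ≈ 12875 km.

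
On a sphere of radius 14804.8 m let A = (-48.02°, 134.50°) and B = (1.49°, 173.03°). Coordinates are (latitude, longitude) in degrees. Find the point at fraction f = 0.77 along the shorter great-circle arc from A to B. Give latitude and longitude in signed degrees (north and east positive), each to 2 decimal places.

The central angle between A and B is δ = 1.0429 rad.
With f = 0.77, the slerp weights are sin((1−f)δ)/sin δ = 0.2750 and sin(fδ)/sin δ = 0.8328.
Weighted sum of the unit vectors: (0.2750)·(-0.4688,0.4771,-0.7434) + (0.8328)·(-0.9923,0.1213,0.0260) = (-0.9553, 0.2322, -0.1828).
Converting back: φ = atan2(z, √(x²+y²)) = -10.53°, λ = atan2(y, x) = 166.34°.

-10.53°, 166.34°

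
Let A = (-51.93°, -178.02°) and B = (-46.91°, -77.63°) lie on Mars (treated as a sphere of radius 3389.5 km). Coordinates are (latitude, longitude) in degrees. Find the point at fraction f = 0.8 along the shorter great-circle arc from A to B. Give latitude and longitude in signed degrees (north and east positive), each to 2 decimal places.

Central angle δ = 1.0484 rad. Interpolating on the sphere with fraction f = 0.8:
P = [sin((1−f)δ)·A + sin(fδ)·B] / sin δ = 0.2402·A + 0.8583·B in Cartesian coordinates,
giving P = (-0.0224, -0.5778, -0.8159), i.e. latitude -54.67°, longitude -92.22°.

-54.67°, -92.22°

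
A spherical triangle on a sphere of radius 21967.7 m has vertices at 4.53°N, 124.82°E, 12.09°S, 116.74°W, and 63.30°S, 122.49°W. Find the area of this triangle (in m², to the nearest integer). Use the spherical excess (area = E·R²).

Side lengths (central angles): a = 0.8966, b = 1.8166, c = 2.0723 rad; semiperimeter s = 2.3928.
By l'Huilier's theorem, tan(E/4) = √[tan(s/2) tan((s−a)/2) tan((s−b)/2) tan((s−c)/2)], giving spherical excess E = 1.2977 rad.
Area = E·R² = 1.2977 × (21967.7)² ≈ 626234493 m².

626234493 m²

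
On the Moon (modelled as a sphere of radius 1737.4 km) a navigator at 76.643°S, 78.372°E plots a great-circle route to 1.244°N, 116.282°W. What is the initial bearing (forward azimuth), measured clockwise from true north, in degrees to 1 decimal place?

Δλ = 165.346° = 2.8858 rad.
y = sin Δλ · cos φ₂ = (0.2530)(0.9998) = 0.2529
x = cos φ₁ sin φ₂ − sin φ₁ cos φ₂ cos Δλ = (0.2310)(0.0217) − (-0.9729)(0.9998)(-0.9675) = -0.9361
θ = atan2(y, x) = 164.88°, so the bearing is 164.9°.

164.9°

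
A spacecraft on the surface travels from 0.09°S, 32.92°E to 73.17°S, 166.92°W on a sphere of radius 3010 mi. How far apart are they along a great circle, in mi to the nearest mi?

In radians: φ₁ = -0.0016, φ₂ = -1.2771, Δλ = 160.160° = 2.7953 rad.
Haversine: a = sin²(Δφ/2) + cos φ₁ cos φ₂ sin²(Δλ/2) = 0.3545 + (1.0000)(0.2895)(0.9703) = 0.63542.
Central angle c = 2·arcsin(√a) = 1.84507 rad.
Distance = R·c = 3010 × 1.8451 ≈ 5554 mi.

5554 mi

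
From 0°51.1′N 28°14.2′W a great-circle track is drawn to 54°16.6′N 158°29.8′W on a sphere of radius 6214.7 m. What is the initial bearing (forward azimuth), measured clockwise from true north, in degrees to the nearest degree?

331°

With φ₁ = 0.0149, φ₂ = 0.9473, Δλ = -2.2735 rad, the forward-azimuth formula gives
θ = atan2( sin Δλ cos φ₂ , cos φ₁ sin φ₂ − sin φ₁ cos φ₂ cos Δλ ) = atan2(-0.4456, 0.8174) = -28.60°.
Adding 360° brings this into [0°, 360°): 331°.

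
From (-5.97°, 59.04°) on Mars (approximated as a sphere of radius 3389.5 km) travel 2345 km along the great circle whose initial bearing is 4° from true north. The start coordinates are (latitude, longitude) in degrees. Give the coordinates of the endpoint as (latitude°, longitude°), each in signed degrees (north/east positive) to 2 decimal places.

33.56°, 62.10°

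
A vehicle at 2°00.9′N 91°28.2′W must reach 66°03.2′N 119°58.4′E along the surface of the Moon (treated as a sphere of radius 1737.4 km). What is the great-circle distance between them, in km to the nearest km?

3284 km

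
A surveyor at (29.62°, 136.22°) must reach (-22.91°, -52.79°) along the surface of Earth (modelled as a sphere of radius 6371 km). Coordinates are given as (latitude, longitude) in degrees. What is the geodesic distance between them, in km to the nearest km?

18848 km

With latitudes φ₁ = 29.620°, φ₂ = -22.910° and longitude difference Δλ = 170.990°:
cos c = sin φ₁ sin φ₂ + cos φ₁ cos φ₂ cos Δλ = (0.4942)(-0.3893) + (0.8693)(0.9211)(-0.9877) = -0.98327,
so c = arccos(-0.98327) = 2.95842 rad.
Distance = R·c = 6371 × 2.9584 ≈ 18848 km.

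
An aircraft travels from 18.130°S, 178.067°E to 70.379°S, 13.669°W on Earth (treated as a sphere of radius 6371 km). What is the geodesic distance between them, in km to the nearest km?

10131 km

Let φ₁ = -0.3164 rad, φ₂ = -1.2283 rad, and Δλ = 2.9368 rad.
cos c = sin φ₁ sin φ₂ + cos φ₁ cos φ₂ cos Δλ = (-0.3112)(-0.9419) + (0.9504)(0.3358)(-0.9791) = -0.01935,
so c = arccos(-0.01935) = 1.59015 rad.
Distance = R·c = 6371 × 1.5901 ≈ 10131 km.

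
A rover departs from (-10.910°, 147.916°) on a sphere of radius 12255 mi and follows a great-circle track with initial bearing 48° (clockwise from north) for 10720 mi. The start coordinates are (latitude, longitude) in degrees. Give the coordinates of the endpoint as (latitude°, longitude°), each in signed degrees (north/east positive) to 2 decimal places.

Angular distance δ = d/R = 10720/12255 = 0.87475 rad; initial bearing θ = 0.8378 rad.
sin φ₂ = sin φ₁ cos δ + cos φ₁ sin δ cos θ = (-0.1893)(0.6412) + (0.9819)(0.7674)(0.6691) = 0.3828, so φ₂ = 22.51°.
Δλ = atan2(sin θ sin δ cos φ₁, cos δ − sin φ₁ sin φ₂) = atan2(0.5600, 0.7137) = 38.120°.
λ₂ = 147.916° + 38.120° = 186.04° → -173.96° after wrapping to (−180°, 180°].

22.51°, -173.96°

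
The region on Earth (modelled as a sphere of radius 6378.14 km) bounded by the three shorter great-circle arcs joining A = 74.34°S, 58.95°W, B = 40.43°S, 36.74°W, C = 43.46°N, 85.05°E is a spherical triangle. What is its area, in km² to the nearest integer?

Side lengths (central angles): a = 2.3996, b = 2.5337, c = 0.6186 rad; semiperimeter s = 2.7760.
By l'Huilier's theorem, tan(E/4) = √[tan(s/2) tan((s−a)/2) tan((s−b)/2) tan((s−c)/2)], giving spherical excess E = 1.8019 rad.
Area = E·R² = 1.8019 × (6378.14)² ≈ 73300988 km².

73300988 km²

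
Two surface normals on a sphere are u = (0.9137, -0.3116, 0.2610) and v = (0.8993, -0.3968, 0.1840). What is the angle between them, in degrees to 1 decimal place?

u·v = 0.9934; |u| = 1.0000, |v| = 1.0000.
cos θ = (u·v)/(|u||v|) = 0.9933, so θ = 6.6°.

6.6°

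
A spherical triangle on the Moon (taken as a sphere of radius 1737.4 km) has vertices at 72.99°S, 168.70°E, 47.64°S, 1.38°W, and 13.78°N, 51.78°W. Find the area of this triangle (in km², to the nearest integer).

Side lengths (central angles): a = 1.3273, b = 2.0307, c = 1.0328 rad; semiperimeter s = 2.1954.
By l'Huilier's theorem, tan(E/4) = √[tan(s/2) tan((s−a)/2) tan((s−b)/2) tan((s−c)/2)], giving spherical excess E = 0.8722 rad.
Area = E·R² = 0.8722 × (1737.4)² ≈ 2632877 km².

2632877 km²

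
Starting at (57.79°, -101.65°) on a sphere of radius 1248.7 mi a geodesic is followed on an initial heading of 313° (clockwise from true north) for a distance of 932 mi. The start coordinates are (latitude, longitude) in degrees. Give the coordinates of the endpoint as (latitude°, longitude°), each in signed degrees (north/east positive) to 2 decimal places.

Angular distance δ = d/R = 932/1248.7 = 0.74638 rad; initial bearing θ = 5.4629 rad.
sin φ₂ = sin φ₁ cos δ + cos φ₁ sin δ cos θ = (0.8461)(0.7342) + (0.5330)(0.6790)(0.6820) = 0.8680, so φ₂ = 60.23°.
Δλ = atan2(sin θ sin δ cos φ₁, cos δ − sin φ₁ sin φ₂) = atan2(-0.2647, -0.0003) = -90.055°.
λ₂ = -101.650° − 90.055° = -191.71° → 168.29° after wrapping to (−180°, 180°].

60.23°, 168.29°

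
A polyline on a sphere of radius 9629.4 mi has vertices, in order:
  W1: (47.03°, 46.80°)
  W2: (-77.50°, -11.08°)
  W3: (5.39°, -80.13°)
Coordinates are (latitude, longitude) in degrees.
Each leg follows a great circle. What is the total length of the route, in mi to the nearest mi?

Leg W1→W2: central angle 2.2600 rad, distance 21762.5 mi.
Leg W2→W3: central angle 1.5855 rad, distance 15267.0 mi.
Total: 21762.5 + 15267.0 ≈ 37029 mi.

37029 mi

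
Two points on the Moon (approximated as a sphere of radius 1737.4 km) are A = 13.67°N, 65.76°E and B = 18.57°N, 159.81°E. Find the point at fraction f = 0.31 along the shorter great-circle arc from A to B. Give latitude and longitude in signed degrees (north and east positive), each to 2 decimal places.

20.87°, 93.84°

Central angle δ = 1.5606 rad. Interpolating on the sphere with fraction f = 0.31:
P = [sin((1−f)δ)·A + sin(fδ)·B] / sin δ = 0.8805·A + 0.4652·B in Cartesian coordinates,
giving P = (-0.0626, 0.9323, 0.3562), i.e. latitude 20.87°, longitude 93.84°.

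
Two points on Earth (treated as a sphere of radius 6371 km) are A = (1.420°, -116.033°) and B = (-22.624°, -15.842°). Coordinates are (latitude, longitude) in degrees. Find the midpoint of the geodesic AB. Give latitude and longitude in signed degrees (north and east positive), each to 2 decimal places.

-16.25°, -68.67°

Central angle δ = 1.7445 rad. Interpolating on the sphere with fraction f = 0.5:
P = [sin((1−f)δ)·A + sin(fδ)·B] / sin δ = 0.7775·A + 0.7775·B in Cartesian coordinates,
giving P = (0.3493, -0.8943, -0.2798), i.e. latitude -16.25°, longitude -68.67°.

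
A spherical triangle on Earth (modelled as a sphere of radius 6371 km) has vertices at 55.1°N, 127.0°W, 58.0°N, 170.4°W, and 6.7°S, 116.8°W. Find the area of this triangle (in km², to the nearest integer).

Side lengths (central angles): a = 1.3558, b = 1.0888, c = 0.4133 rad; semiperimeter s = 1.4289.
By l'Huilier's theorem, tan(E/4) = √[tan(s/2) tan((s−a)/2) tan((s−b)/2) tan((s−c)/2)], giving spherical excess E = 0.2200 rad.
Area = E·R² = 0.2200 × (6371)² ≈ 8930900 km².

8930900 km²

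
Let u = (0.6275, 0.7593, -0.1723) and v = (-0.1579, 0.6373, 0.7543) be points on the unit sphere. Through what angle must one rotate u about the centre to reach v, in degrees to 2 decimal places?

u·v = 0.2549; |u| = 1.0000, |v| = 1.0000.
cos θ = (u·v)/(|u||v|) = 0.2548, so θ = 75.24°.

75.24°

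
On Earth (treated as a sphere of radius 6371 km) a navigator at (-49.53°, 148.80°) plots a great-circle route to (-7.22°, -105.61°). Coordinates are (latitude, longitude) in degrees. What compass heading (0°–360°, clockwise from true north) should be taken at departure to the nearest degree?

107°

With φ₁ = -0.8645, φ₂ = -0.1260, Δλ = 1.8429 rad, the forward-azimuth formula gives
θ = atan2( sin Δλ cos φ₂ , cos φ₁ sin φ₂ − sin φ₁ cos φ₂ cos Δλ ) = atan2(0.9556, -0.2844) = 106.57°.
So the initial bearing is 107°.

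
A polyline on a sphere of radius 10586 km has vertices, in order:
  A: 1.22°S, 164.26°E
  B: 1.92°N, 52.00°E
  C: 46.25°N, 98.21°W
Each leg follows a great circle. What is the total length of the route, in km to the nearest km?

43867 km

Leg A→B: central angle 1.9598 rad, distance 20746.0 km.
Leg B→C: central angle 2.1841 rad, distance 23121.1 km.
Total: 20746.0 + 23121.1 ≈ 43867 km.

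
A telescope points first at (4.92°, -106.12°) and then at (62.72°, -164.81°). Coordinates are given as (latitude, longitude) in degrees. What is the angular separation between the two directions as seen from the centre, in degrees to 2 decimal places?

71.73°

With latitudes φ₁ = 4.920°, φ₂ = 62.720° and longitude difference Δλ = -58.690°:
cos c = sin φ₁ sin φ₂ + cos φ₁ cos φ₂ cos Δλ = (0.0858)(0.8888) + (0.9963)(0.4583)(0.5197) = 0.31353,
so c = arccos(0.31353) = 1.25189 rad.
So the angular separation is 71.73°.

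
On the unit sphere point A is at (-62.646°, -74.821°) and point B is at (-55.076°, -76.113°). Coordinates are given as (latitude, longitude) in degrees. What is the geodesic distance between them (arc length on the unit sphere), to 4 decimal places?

In radians: φ₁ = -1.0934, φ₂ = -0.9613, Δλ = -1.292° = -0.0225 rad.
cos c = sin φ₁ sin φ₂ + cos φ₁ cos φ₂ cos Δλ = (-0.8882)(-0.8199) + (0.4595)(0.5725)(0.9997) = 0.99122,
so c = arccos(0.99122) = 0.13263 rad.
On the unit sphere the arc length equals the central angle: 0.1326.

0.1326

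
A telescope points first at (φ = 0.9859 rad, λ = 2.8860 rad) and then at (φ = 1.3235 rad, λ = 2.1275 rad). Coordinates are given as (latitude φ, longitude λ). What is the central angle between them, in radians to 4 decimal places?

0.4359 rad

Let φ₁ = 0.9859 rad, φ₂ = 1.3235 rad, and Δλ = -0.7585 rad.
Haversine: a = sin²(Δφ/2) + cos φ₁ cos φ₂ sin²(Δλ/2) = 0.0282 + (0.5521)(0.2448)(0.1371) = 0.04675.
Central angle c = 2·arcsin(√a) = 0.43587 rad.
So the angular separation is 0.4359 rad.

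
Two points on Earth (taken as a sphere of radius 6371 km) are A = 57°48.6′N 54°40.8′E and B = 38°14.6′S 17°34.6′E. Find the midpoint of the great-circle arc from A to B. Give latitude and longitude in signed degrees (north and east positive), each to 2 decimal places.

10.29°, 32.45°

Central angle δ = 1.7621 rad. Interpolating on the sphere with fraction f = 0.5:
P = [sin((1−f)δ)·A + sin(fδ)·B] / sin δ = 0.7858·A + 0.7858·B in Cartesian coordinates,
giving P = (0.8303, 0.5279, 0.1786), i.e. latitude 10.29°, longitude 32.45°.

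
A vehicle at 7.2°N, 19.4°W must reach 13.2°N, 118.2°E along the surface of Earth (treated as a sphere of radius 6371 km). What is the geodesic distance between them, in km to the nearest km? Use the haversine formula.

14812 km

Let φ₁ = 0.1257 rad, φ₂ = 0.2304 rad, and Δλ = 2.4016 rad.
Haversine: a = sin²(Δφ/2) + cos φ₁ cos φ₂ sin²(Δλ/2) = 0.0027 + (0.9921)(0.9736)(0.8692) = 0.84233.
Central angle c = 2·arcsin(√a) = 2.32493 rad.
Distance = R·c = 6371 × 2.3249 ≈ 14812 km.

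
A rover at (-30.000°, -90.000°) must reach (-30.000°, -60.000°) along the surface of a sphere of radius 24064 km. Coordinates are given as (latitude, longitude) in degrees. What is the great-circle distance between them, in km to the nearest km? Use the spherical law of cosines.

With latitudes φ₁ = -30.000°, φ₂ = -30.000° and longitude difference Δλ = 30.000°:
cos c = sin φ₁ sin φ₂ + cos φ₁ cos φ₂ cos Δλ = (-0.5000)(-0.5000) + (0.8660)(0.8660)(0.8660) = 0.89952,
so c = arccos(0.89952) = 0.45213 rad.
Distance = R·c = 24064 × 0.4521 ≈ 10880 km.

10880 km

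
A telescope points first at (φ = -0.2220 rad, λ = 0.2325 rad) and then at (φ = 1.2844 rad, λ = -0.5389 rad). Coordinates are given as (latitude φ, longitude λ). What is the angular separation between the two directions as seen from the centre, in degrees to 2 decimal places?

90.78°

With latitudes φ₁ = -12.720°, φ₂ = 73.591° and longitude difference Δλ = -44.198°:
Haversine: a = sin²(Δφ/2) + cos φ₁ cos φ₂ sin²(Δλ/2) = 0.4678 + (0.9755)(0.2825)(0.1415) = 0.50683.
Central angle c = 2·arcsin(√a) = 1.58445 rad.
So the angular separation is 90.78°.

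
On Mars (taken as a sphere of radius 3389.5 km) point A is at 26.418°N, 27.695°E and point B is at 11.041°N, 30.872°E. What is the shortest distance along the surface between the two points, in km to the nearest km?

927 km

With latitudes φ₁ = 26.418°, φ₂ = 11.041° and longitude difference Δλ = 3.177°:
cos c = sin φ₁ sin φ₂ + cos φ₁ cos φ₂ cos Δλ = (0.4449)(0.1915) + (0.8956)(0.9815)(0.9985) = 0.96285,
so c = arccos(0.96285) = 0.27343 rad.
Distance = R·c = 3389.5 × 0.2734 ≈ 927 km.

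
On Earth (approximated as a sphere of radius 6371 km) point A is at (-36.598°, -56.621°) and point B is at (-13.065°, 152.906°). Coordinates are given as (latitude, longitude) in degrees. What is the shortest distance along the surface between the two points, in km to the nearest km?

13685 km

With latitudes φ₁ = -36.598°, φ₂ = -13.065° and longitude difference Δλ = -150.473°:
cos c = sin φ₁ sin φ₂ + cos φ₁ cos φ₂ cos Δλ = (-0.5962)(-0.2261) + (0.8028)(0.9741)(-0.8701) = -0.54571,
so c = arccos(-0.54571) = 2.14803 rad.
Distance = R·c = 6371 × 2.1480 ≈ 13685 km.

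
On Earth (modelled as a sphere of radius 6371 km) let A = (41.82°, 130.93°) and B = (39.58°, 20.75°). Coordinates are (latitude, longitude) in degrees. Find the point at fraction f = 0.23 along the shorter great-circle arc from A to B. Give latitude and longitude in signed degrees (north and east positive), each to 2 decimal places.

51.89°, 109.48°

Central angle δ = 1.3421 rad. Interpolating on the sphere with fraction f = 0.23:
P = [sin((1−f)δ)·A + sin(fδ)·B] / sin δ = 0.8820·A + 0.3119·B in Cartesian coordinates,
giving P = (-0.2058, 0.5818, 0.7869), i.e. latitude 51.89°, longitude 109.48°.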